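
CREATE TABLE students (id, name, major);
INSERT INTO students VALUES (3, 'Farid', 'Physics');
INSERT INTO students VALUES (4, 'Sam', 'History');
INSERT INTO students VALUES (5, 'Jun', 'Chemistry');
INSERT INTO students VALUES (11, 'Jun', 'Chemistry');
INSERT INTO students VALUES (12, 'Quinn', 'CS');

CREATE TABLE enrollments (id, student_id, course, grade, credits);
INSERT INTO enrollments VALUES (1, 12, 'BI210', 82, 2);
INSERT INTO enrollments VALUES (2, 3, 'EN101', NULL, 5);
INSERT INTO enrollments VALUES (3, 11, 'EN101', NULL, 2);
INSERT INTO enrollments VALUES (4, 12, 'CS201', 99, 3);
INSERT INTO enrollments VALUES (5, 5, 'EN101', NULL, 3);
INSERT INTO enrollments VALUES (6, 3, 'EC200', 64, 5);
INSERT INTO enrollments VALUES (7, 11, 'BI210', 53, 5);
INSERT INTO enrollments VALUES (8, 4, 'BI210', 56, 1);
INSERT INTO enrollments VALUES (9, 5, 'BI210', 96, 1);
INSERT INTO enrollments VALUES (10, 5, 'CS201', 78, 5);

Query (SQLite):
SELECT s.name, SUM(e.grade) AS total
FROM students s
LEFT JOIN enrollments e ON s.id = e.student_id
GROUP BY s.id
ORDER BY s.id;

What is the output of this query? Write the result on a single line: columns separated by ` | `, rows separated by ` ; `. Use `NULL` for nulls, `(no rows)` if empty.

LEFT JOIN keeps every students row; unmatched ones get NULL for enrollments columns.
Group by students.id and compute SUM(e.grade). SUM over an all-NULL group is NULL.
  3: ids {2, 6} → SUM(e.grade)=64
  4: ids {8} → SUM(e.grade)=56
  5: ids {5, 9, 10} → SUM(e.grade)=174
  11: ids {3, 7} → SUM(e.grade)=53
  12: ids {1, 4} → SUM(e.grade)=181

Farid | 64 ; Sam | 56 ; Jun | 174 ; Jun | 53 ; Quinn | 181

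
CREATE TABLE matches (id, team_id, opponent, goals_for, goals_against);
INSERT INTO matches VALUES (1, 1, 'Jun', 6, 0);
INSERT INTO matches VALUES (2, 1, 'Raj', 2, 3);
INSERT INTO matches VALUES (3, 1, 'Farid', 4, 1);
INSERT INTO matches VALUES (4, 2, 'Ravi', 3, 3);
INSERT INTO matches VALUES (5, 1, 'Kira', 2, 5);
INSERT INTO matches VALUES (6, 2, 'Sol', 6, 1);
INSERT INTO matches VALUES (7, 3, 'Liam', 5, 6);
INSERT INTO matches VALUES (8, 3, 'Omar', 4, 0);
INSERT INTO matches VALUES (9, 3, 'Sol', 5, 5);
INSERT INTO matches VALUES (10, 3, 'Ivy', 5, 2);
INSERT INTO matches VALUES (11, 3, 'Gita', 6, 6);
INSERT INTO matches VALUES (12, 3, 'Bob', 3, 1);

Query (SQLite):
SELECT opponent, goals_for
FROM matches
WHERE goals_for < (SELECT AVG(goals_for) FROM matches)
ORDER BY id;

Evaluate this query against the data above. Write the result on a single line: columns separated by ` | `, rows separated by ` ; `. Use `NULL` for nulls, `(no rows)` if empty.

Raj | 2 ; Farid | 4 ; Ravi | 3 ; Kira | 2 ; Omar | 4 ; Bob | 3

Scalar subquery: AVG(goals_for) over all matches rows = 4.25.
Keep rows where goals_for < that value.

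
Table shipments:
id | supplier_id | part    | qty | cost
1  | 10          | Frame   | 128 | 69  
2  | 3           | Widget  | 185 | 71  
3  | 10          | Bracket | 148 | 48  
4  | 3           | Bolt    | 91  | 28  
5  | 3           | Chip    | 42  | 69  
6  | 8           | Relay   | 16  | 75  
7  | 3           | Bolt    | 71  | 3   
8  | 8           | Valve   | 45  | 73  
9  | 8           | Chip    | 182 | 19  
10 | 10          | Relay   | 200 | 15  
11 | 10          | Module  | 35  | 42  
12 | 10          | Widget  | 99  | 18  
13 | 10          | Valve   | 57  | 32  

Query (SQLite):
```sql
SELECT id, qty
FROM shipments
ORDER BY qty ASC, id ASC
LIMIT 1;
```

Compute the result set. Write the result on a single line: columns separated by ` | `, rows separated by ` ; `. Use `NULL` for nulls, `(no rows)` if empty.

Sort by qty asc, tiebreak id asc: (16, id=6), (35, id=11), (42, id=5), (45, id=8) …. Take first 1.

6 | 16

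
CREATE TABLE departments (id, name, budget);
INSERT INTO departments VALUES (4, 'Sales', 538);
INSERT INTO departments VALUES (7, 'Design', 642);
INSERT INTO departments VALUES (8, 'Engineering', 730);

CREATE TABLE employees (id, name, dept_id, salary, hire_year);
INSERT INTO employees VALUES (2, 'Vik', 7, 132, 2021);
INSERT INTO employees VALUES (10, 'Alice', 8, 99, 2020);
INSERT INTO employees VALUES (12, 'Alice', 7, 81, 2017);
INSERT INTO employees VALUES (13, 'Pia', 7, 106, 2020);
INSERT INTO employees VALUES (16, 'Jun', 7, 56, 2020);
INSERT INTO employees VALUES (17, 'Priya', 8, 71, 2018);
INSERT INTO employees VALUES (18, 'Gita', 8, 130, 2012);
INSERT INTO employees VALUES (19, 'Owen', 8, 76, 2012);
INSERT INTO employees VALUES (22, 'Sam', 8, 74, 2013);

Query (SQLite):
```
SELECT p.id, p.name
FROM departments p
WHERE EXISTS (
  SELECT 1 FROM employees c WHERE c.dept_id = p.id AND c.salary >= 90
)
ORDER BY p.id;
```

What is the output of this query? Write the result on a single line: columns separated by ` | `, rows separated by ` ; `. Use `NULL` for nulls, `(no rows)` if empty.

For each departments row, check whether any employees with matching dept_id has salary >= 90.
Keep rows where that is true.

7 | Design ; 8 | Engineering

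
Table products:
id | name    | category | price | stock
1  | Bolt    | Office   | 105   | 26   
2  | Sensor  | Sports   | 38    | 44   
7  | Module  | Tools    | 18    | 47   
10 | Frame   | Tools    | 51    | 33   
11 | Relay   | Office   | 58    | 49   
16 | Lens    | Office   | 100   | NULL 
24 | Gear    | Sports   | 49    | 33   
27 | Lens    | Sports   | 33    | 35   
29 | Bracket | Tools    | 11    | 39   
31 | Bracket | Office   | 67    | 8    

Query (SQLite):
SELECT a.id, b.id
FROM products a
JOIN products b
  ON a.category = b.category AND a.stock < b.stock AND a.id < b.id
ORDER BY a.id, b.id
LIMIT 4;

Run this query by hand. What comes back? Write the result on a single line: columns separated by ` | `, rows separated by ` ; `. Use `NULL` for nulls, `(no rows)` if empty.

1 | 11 ; 10 | 29 ; 24 | 27

Pairs (a,b) with same category, a.stock < b.stock, a.id < b.id.
category groups: Office:{1,11,16,31} Sports:{2,24,27} Tools:{7,10,29}
Ordered by (a.id, b.id); first 4.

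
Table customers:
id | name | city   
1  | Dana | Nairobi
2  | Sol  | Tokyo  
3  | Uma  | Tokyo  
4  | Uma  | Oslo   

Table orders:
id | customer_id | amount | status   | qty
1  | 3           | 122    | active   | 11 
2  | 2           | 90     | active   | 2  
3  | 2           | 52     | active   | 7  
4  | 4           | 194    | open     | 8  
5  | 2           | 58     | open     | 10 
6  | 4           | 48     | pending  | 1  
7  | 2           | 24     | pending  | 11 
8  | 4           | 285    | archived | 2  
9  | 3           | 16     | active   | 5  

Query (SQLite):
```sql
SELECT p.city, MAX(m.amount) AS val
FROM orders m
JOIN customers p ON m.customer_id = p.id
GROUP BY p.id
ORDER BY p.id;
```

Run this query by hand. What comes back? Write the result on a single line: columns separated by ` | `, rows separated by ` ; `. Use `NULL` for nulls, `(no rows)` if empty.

Join each orders row to its customers via customer_id.
Group joined rows by customers.id; compute MAX(m.amount) per group.
  2: ids {2, 3, 5, 7} → MAX(m.amount)=90
  3: ids {1, 9} → MAX(m.amount)=122
  4: ids {4, 6, 8} → MAX(m.amount)=285

Tokyo | 90 ; Tokyo | 122 ; Oslo | 285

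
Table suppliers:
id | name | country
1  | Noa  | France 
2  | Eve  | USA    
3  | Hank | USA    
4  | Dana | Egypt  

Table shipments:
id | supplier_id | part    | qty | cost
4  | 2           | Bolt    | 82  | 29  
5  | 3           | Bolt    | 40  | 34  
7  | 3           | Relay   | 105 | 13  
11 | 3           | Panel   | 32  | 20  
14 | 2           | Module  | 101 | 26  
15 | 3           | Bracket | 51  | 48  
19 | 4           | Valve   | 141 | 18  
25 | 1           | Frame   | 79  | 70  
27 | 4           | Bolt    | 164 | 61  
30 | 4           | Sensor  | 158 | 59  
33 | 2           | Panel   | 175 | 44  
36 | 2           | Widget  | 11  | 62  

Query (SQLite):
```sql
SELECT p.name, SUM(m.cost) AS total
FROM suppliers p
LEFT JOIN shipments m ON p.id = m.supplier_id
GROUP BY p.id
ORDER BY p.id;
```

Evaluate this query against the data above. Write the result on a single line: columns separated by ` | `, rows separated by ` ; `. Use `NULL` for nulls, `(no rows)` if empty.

LEFT JOIN keeps every suppliers row; unmatched ones get NULL for shipments columns.
Group by suppliers.id and compute SUM(m.cost). SUM over an all-NULL group is NULL.
  1: ids {25} → SUM(m.cost)=70
  2: ids {4, 14, 33, 36} → SUM(m.cost)=161
  3: ids {5, 7, 11, 15} → SUM(m.cost)=115
  4: ids {19, 27, 30} → SUM(m.cost)=138

Noa | 70 ; Eve | 161 ; Hank | 115 ; Dana | 138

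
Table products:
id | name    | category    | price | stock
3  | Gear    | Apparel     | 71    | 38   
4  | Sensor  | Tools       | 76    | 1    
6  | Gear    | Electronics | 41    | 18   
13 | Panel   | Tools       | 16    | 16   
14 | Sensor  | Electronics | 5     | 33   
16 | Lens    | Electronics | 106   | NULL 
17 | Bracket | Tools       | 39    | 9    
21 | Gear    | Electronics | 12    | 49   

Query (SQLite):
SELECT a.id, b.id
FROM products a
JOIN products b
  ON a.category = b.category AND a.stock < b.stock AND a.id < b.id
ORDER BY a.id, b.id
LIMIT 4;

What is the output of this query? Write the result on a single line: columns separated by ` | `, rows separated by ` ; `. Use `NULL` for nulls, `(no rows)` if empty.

Pairs (a,b) with same category, a.stock < b.stock, a.id < b.id.
category groups: Apparel:{3} Electronics:{6,14,16,21} Tools:{4,13,17}
Ordered by (a.id, b.id); first 4.

4 | 13 ; 4 | 17 ; 6 | 14 ; 6 | 21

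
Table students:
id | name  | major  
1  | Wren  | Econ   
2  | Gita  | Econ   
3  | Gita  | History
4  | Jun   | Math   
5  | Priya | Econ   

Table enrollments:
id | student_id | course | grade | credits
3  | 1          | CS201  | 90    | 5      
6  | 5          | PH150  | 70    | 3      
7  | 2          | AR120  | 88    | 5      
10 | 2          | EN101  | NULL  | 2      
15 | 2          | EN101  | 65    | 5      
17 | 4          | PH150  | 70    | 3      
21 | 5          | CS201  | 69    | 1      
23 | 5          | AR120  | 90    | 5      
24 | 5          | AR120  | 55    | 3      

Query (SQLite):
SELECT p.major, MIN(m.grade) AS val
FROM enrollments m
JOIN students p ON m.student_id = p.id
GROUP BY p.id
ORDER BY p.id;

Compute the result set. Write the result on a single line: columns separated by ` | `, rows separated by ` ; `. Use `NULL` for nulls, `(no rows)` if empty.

Econ | 90 ; Econ | 65 ; Math | 70 ; Econ | 55

Join each enrollments row to its students via student_id.
Group joined rows by students.id; compute MIN(m.grade) per group.
  1: ids {3} → MIN(m.grade)=90
  2: ids {7, 10, 15} → MIN(m.grade)=65
  4: ids {17} → MIN(m.grade)=70
  5: ids {6, 21, 23, 24} → MIN(m.grade)=55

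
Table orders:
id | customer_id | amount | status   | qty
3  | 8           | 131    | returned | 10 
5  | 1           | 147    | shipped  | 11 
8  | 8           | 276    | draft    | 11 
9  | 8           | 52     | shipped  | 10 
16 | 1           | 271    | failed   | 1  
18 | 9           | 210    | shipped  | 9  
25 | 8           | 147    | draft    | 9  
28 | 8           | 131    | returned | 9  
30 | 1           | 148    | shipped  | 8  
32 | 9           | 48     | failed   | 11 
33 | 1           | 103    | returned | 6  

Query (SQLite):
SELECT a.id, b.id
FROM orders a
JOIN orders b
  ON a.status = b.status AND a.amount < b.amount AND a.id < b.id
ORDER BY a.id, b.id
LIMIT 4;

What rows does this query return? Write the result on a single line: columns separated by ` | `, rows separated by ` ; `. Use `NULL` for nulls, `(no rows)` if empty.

Pairs (a,b) with same status, a.amount < b.amount, a.id < b.id.
status groups: draft:{8,25} failed:{16,32} returned:{3,28,33} shipped:{5,9,18,30}
Ordered by (a.id, b.id); first 4.

5 | 18 ; 5 | 30 ; 9 | 18 ; 9 | 30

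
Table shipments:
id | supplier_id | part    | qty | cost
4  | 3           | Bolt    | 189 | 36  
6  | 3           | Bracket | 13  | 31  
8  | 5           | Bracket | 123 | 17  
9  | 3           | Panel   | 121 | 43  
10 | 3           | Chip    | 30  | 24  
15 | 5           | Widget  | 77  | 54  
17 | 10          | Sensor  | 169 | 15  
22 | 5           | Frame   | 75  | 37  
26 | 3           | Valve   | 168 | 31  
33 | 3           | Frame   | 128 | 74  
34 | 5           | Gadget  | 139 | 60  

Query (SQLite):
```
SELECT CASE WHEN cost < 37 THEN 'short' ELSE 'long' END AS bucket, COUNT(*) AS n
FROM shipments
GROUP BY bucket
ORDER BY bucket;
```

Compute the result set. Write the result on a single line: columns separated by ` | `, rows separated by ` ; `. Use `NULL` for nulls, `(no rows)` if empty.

Bucket rows by cost < 37 → 'short' else 'long'; count each bucket.

long | 5 ; short | 6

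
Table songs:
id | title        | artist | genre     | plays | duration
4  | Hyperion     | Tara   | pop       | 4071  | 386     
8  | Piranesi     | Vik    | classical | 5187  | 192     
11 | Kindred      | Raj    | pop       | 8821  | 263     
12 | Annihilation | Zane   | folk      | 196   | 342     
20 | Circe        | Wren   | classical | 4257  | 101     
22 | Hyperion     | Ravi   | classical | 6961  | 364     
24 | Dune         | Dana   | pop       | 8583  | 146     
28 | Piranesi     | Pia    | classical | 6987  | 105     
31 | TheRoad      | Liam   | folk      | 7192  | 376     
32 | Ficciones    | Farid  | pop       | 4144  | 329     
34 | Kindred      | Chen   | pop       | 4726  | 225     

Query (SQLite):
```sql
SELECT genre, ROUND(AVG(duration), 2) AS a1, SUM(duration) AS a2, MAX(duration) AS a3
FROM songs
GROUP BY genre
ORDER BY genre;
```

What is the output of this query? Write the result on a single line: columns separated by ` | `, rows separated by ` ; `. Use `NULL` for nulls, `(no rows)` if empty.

classical | 190.5 | 762 | 364 ; folk | 359 | 718 | 376 ; pop | 269.8 | 1349 | 386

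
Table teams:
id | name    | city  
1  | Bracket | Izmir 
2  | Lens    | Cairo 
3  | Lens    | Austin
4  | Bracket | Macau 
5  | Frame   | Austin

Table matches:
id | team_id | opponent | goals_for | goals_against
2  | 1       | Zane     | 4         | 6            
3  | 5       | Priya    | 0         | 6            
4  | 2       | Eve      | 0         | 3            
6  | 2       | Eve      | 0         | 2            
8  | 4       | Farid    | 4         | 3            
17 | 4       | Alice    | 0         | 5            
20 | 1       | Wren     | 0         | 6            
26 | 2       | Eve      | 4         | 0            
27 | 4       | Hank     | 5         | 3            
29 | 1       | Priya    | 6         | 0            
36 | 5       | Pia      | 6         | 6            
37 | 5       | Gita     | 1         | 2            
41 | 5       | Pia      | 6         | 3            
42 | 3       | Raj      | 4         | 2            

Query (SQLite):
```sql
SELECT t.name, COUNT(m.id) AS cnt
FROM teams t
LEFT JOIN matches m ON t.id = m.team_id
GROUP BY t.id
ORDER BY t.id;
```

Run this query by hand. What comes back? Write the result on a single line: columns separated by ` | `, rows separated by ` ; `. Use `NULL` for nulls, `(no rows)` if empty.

Bracket | 3 ; Lens | 3 ; Lens | 1 ; Bracket | 3 ; Frame | 4

LEFT JOIN keeps every teams row; unmatched ones get NULL for matches columns.
Group by teams.id and compute COUNT(m.id). COUNT(col) of an all-NULL group is 0.
  1: ids {2, 20, 29} → COUNT(m.id)=3
  2: ids {4, 6, 26} → COUNT(m.id)=3
  3: ids {42} → COUNT(m.id)=1
  4: ids {8, 17, 27} → COUNT(m.id)=3
  5: ids {3, 36, 37, 41} → COUNT(m.id)=4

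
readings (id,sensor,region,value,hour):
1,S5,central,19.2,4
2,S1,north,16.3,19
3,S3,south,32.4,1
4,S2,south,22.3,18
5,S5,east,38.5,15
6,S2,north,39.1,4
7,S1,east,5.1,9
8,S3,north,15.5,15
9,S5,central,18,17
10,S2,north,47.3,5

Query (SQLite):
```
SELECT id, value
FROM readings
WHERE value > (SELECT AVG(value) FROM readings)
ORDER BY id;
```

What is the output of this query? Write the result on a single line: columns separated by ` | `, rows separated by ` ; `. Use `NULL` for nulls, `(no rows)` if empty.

Scalar subquery: AVG(value) over all readings rows = 25.37 (≈; comparison uses full precision).
Keep rows where value > that value.

3 | 32.4 ; 5 | 38.5 ; 6 | 39.1 ; 10 | 47.3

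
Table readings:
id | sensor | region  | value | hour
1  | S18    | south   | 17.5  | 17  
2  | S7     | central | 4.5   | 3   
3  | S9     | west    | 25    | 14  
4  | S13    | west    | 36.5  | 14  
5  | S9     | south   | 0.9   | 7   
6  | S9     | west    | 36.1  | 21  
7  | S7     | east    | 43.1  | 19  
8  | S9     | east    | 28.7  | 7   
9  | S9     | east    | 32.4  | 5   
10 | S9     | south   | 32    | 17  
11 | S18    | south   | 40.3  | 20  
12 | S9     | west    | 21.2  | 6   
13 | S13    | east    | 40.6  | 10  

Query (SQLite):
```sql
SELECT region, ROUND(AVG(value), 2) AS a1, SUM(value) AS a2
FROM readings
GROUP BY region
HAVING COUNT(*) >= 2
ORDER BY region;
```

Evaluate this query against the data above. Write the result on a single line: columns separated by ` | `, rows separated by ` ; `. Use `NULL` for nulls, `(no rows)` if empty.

east | 36.2 | 144.8 ; south | 22.68 | 90.7 ; west | 29.7 | 118.8

Group readings by region.
Per group compute: ROUND(AVG(value), 2), SUM(value).
HAVING: drop groups with fewer than 2 rows.
  central: ids {2} → ROUND(AVG(value), 2)=4.5, SUM(value)=4.5
  east: ids {7, 8, 9, 13} → ROUND(AVG(value), 2)=36.2, SUM(value)=144.8
  south: ids {1, 5, 10, 11} → ROUND(AVG(value), 2)=22.68, SUM(value)=90.7
  west: ids {3, 4, 6, 12} → ROUND(AVG(value), 2)=29.7, SUM(value)=118.8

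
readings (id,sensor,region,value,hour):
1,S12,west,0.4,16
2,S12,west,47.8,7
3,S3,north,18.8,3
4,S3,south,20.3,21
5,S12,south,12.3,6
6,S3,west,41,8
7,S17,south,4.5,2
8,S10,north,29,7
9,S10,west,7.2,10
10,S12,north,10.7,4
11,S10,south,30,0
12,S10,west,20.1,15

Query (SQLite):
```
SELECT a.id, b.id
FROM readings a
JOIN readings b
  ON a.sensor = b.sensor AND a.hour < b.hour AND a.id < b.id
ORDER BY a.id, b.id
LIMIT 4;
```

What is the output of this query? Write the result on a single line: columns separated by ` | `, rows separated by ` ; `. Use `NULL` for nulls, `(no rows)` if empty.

Pairs (a,b) with same sensor, a.hour < b.hour, a.id < b.id.
sensor groups: S10:{8,9,11,12} S12:{1,2,5,10} S17:{7} S3:{3,4,6}
Ordered by (a.id, b.id); first 4.

3 | 4 ; 3 | 6 ; 8 | 9 ; 8 | 12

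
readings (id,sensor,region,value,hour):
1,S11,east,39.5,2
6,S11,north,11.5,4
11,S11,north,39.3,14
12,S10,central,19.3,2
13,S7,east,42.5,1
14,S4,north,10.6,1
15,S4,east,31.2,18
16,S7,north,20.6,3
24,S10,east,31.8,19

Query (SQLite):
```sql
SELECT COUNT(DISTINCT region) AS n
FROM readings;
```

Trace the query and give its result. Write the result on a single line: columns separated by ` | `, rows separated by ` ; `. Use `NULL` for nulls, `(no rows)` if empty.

3

Count distinct non-NULL region values.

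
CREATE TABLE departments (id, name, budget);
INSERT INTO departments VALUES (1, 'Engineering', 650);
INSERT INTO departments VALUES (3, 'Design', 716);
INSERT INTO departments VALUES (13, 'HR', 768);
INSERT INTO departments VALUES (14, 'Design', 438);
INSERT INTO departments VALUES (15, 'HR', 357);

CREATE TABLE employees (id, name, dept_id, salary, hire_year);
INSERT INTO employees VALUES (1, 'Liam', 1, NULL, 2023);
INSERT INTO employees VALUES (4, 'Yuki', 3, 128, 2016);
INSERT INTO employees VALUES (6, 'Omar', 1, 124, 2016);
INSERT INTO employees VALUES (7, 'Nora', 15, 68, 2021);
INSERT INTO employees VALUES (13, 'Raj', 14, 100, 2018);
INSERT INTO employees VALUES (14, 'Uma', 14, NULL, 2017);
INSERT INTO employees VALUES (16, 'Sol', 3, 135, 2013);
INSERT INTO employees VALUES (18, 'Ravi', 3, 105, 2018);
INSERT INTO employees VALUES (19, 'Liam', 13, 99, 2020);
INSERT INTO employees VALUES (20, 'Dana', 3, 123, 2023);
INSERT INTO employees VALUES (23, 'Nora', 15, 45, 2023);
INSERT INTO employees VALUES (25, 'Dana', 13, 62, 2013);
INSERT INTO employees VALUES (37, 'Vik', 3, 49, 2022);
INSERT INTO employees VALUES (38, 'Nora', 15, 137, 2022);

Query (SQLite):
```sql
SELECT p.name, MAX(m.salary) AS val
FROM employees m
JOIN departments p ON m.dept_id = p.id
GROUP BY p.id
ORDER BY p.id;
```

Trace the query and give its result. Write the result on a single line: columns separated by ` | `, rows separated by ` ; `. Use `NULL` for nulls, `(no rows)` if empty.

Join each employees row to its departments via dept_id.
Group joined rows by departments.id; compute MAX(m.salary) per group.
  1: ids {1, 6} → MAX(m.salary)=124
  3: ids {4, 16, 18, 20, 37} → MAX(m.salary)=135
  13: ids {19, 25} → MAX(m.salary)=99
  14: ids {13, 14} → MAX(m.salary)=100
  15: ids {7, 23, 38} → MAX(m.salary)=137

Engineering | 124 ; Design | 135 ; HR | 99 ; Design | 100 ; HR | 137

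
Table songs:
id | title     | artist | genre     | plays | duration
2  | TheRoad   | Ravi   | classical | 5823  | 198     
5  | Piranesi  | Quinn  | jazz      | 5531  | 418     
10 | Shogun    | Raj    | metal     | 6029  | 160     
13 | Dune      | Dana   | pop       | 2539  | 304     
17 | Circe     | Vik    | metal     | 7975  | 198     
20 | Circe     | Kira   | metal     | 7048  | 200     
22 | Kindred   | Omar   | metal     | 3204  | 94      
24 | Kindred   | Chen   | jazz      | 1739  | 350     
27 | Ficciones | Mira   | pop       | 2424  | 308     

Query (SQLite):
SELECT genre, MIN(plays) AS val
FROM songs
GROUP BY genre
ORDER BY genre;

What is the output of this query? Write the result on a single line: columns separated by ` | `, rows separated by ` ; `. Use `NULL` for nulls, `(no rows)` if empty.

classical | 5823 ; jazz | 1739 ; metal | 3204 ; pop | 2424

Partition songs by genre; compute MIN(plays) within each group.
  classical: ids {2} → MIN(plays)=5823
  jazz: ids {5, 24} → MIN(plays)=1739
  metal: ids {10, 17, 20, 22} → MIN(plays)=3204
  pop: ids {13, 27} → MIN(plays)=2424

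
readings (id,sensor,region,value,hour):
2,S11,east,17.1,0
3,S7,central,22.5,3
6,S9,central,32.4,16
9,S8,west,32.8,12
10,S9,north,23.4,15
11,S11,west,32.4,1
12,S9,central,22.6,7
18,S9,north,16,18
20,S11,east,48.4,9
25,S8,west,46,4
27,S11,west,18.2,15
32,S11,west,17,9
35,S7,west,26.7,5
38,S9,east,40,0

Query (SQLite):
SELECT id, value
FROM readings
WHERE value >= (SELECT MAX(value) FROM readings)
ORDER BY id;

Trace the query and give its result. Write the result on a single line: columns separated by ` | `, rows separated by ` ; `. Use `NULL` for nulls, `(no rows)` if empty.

20 | 48.4

Scalar subquery: MAX(value) over all readings rows = 48.4.
Keep rows where value >= that value.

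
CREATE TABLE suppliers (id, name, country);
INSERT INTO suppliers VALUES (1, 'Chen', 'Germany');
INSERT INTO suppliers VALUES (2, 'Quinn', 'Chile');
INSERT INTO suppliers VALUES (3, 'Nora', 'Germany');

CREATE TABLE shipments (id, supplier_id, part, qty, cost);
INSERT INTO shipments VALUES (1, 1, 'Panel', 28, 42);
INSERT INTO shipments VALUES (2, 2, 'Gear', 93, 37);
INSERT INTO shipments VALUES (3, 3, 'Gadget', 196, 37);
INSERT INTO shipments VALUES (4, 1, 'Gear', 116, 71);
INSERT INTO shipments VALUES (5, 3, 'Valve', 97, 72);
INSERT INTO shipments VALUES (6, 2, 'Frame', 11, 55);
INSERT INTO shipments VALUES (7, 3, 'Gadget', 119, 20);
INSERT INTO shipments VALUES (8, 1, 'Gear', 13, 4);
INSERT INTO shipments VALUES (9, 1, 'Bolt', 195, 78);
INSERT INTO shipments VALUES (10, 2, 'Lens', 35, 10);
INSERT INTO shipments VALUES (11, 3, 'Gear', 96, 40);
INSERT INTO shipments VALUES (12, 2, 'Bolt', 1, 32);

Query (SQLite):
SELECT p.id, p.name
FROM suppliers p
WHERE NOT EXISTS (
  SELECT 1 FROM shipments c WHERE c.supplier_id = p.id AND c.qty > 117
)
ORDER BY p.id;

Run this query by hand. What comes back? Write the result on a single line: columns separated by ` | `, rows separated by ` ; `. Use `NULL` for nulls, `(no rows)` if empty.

2 | Quinn

For each suppliers row, check whether any shipments with matching supplier_id has qty > 117.
Keep rows where that is false.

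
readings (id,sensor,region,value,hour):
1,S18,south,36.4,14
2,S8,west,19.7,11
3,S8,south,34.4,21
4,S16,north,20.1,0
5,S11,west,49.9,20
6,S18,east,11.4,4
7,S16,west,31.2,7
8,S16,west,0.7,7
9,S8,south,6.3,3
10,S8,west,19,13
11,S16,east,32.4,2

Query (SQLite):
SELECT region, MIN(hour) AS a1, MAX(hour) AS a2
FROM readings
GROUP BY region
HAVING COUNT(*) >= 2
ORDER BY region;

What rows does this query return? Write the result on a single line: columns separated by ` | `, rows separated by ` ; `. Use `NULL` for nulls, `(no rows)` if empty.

east | 2 | 4 ; south | 3 | 21 ; west | 7 | 20

Group readings by region.
Per group compute: MIN(hour), MAX(hour).
HAVING: drop groups with fewer than 2 rows.
  east: ids {6, 11} → MIN(hour)=2, MAX(hour)=4
  north: ids {4} → MIN(hour)=0, MAX(hour)=0
  south: ids {1, 3, 9} → MIN(hour)=3, MAX(hour)=21
  west: ids {2, 5, 7, 8, 10} → MIN(hour)=7, MAX(hour)=20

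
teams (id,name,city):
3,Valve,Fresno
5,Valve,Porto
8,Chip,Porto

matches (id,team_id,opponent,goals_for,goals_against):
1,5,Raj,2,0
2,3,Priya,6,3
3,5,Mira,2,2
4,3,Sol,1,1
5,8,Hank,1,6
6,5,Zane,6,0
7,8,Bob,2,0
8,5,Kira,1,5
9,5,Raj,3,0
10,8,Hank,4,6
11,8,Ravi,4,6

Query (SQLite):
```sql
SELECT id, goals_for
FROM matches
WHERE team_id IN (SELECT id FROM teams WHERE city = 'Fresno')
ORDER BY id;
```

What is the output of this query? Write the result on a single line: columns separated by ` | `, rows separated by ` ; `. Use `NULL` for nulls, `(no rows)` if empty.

Inner query: teams.id where city = 'Fresno'.
Outer: keep matches rows whose team_id is in that set.
Inner query → {3}

2 | 6 ; 4 | 1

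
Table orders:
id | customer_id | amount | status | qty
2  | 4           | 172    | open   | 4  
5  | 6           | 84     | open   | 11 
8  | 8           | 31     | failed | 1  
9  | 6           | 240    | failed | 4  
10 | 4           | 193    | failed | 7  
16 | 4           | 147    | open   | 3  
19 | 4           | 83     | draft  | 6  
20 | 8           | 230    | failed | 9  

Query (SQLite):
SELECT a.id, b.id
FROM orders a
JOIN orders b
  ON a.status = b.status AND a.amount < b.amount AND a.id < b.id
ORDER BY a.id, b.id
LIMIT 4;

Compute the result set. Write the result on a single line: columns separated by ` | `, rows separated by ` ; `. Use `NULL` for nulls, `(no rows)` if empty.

Pairs (a,b) with same status, a.amount < b.amount, a.id < b.id.
status groups: draft:{19} failed:{8,9,10,20} open:{2,5,16}
Ordered by (a.id, b.id); first 4.

5 | 16 ; 8 | 9 ; 8 | 10 ; 8 | 20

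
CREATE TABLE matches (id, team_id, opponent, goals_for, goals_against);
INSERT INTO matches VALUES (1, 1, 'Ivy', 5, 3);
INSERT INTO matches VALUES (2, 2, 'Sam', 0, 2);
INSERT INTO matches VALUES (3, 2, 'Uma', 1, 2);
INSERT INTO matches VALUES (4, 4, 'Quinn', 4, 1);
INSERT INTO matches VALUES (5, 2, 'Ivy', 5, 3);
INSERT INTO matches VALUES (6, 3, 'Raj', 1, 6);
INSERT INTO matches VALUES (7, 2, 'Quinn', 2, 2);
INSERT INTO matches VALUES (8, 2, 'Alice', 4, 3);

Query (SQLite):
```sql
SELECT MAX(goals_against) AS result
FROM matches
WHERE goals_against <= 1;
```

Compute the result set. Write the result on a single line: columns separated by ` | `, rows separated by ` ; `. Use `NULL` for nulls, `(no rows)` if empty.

1

Rows where goals_against <= 1 → goals_against values: [1].
MAX of non-NULL values = 1.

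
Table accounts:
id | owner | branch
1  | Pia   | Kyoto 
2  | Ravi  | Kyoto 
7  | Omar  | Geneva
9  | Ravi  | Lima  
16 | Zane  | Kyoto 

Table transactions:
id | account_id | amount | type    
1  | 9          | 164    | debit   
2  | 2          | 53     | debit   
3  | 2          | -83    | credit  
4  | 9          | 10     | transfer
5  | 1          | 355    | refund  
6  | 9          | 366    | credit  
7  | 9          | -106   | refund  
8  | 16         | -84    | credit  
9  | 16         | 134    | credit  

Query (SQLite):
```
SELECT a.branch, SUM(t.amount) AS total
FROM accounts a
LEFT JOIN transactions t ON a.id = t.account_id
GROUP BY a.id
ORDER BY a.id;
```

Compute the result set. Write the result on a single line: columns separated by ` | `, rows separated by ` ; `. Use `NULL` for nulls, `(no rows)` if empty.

Kyoto | 355 ; Kyoto | -30 ; Geneva | NULL ; Lima | 434 ; Kyoto | 50

LEFT JOIN keeps every accounts row; unmatched ones get NULL for transactions columns.
Group by accounts.id and compute SUM(t.amount). SUM over an all-NULL group is NULL.
  1: ids {5} → SUM(t.amount)=355
  2: ids {2, 3} → SUM(t.amount)=-30
  7: ids {—} → SUM(t.amount)=NULL
  9: ids {1, 4, 6, 7} → SUM(t.amount)=434
  16: ids {8, 9} → SUM(t.amount)=50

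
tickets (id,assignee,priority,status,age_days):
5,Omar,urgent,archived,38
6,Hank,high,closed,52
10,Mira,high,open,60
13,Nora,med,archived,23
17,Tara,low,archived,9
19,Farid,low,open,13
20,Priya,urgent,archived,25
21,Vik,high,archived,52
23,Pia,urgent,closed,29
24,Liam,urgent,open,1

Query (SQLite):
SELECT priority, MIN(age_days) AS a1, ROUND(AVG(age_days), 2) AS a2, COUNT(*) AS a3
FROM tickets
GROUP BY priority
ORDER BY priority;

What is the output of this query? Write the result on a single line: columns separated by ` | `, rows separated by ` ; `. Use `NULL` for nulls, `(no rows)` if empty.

Group tickets by priority.
Per group compute: MIN(age_days), ROUND(AVG(age_days), 2), COUNT(*).
  high: ids {6, 10, 21} → MIN(age_days)=52, ROUND(AVG(age_days), 2)=54.67, COUNT(*)=3
  low: ids {17, 19} → MIN(age_days)=9, ROUND(AVG(age_days), 2)=11, COUNT(*)=2
  med: ids {13} → MIN(age_days)=23, ROUND(AVG(age_days), 2)=23, COUNT(*)=1
  urgent: ids {5, 20, 23, 24} → MIN(age_days)=1, ROUND(AVG(age_days), 2)=23.25, COUNT(*)=4

high | 52 | 54.67 | 3 ; low | 9 | 11 | 2 ; med | 23 | 23 | 1 ; urgent | 1 | 23.25 | 4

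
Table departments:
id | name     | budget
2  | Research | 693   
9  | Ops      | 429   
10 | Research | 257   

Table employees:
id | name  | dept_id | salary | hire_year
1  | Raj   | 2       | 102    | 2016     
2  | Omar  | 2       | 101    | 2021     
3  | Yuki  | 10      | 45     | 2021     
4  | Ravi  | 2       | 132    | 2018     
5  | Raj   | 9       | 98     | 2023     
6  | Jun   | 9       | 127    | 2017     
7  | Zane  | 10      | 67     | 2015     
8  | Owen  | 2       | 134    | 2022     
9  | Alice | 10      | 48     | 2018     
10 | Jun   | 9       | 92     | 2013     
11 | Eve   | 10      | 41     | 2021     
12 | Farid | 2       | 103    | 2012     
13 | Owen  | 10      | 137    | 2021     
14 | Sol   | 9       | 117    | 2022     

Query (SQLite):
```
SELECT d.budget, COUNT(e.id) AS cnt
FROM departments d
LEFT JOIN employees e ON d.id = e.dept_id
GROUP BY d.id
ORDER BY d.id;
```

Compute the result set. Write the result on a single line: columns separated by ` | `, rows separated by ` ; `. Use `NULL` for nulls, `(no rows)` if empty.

LEFT JOIN keeps every departments row; unmatched ones get NULL for employees columns.
Group by departments.id and compute COUNT(e.id). COUNT(col) of an all-NULL group is 0.
  2: ids {1, 2, 4, 8, 12} → COUNT(e.id)=5
  9: ids {5, 6, 10, 14} → COUNT(e.id)=4
  10: ids {3, 7, 9, 11, 13} → COUNT(e.id)=5

693 | 5 ; 429 | 4 ; 257 | 5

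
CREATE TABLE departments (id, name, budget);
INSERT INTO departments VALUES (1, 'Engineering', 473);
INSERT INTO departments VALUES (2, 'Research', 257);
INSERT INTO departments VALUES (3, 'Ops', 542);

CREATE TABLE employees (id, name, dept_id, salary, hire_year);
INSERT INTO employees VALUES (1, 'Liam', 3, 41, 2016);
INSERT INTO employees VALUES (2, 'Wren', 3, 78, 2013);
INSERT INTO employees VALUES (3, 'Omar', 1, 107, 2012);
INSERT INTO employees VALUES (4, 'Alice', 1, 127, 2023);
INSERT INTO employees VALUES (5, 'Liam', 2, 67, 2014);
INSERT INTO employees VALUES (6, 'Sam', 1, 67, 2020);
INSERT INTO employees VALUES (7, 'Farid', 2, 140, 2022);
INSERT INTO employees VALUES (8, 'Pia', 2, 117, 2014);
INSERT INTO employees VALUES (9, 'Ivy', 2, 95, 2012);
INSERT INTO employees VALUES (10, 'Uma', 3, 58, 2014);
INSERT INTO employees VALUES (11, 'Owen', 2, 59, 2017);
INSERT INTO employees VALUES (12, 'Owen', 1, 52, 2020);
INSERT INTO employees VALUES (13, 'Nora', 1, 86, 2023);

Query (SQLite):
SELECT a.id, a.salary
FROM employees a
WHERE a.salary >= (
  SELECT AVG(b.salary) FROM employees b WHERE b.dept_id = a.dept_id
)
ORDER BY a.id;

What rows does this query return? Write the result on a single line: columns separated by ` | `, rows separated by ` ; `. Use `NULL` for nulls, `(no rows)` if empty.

For each employees row a, compute AVG(salary) over rows sharing a.dept_id.
Keep row a if a.salary >= that per-group AVG.
  dept_id=1: AVG(salary) = 87.8
  dept_id=2: AVG(salary) = 95.6
  dept_id=3: AVG(salary) = 59.0

2 | 78 ; 3 | 107 ; 4 | 127 ; 7 | 140 ; 8 | 117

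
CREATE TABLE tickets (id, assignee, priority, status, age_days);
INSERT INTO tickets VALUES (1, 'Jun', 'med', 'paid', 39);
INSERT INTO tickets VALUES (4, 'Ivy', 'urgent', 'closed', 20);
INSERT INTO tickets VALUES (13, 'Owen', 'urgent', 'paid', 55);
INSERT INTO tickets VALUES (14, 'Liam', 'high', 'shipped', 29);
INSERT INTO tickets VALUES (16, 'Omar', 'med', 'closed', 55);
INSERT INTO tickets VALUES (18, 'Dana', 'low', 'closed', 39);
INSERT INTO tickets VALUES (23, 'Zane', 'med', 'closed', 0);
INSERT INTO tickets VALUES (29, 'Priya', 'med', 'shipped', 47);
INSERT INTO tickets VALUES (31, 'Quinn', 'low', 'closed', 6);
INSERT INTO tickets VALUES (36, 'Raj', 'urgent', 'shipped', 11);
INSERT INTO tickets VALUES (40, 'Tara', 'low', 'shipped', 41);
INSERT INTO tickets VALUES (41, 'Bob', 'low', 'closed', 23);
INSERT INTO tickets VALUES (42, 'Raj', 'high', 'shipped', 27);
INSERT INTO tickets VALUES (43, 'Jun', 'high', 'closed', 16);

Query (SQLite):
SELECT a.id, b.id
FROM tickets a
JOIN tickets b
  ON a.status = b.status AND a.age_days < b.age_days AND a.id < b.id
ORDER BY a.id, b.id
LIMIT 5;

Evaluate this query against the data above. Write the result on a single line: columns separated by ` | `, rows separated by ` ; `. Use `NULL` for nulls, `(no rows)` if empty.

1 | 13 ; 4 | 16 ; 4 | 18 ; 4 | 41 ; 14 | 29

Pairs (a,b) with same status, a.age_days < b.age_days, a.id < b.id.
status groups: closed:{4,16,18,23,31,41,43} paid:{1,13} shipped:{14,29,36,40,42}
Ordered by (a.id, b.id); first 5.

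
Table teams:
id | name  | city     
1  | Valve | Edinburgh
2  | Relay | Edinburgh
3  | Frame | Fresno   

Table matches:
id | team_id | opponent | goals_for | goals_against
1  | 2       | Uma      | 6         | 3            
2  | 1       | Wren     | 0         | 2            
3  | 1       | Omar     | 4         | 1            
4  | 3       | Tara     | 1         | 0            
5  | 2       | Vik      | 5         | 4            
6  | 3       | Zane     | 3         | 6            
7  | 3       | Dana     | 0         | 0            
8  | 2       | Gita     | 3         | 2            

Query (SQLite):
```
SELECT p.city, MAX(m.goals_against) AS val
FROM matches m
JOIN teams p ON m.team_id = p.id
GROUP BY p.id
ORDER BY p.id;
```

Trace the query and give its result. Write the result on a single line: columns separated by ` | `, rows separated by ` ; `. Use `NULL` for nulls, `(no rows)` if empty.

Join each matches row to its teams via team_id.
Group joined rows by teams.id; compute MAX(m.goals_against) per group.
  1: ids {2, 3} → MAX(m.goals_against)=2
  2: ids {1, 5, 8} → MAX(m.goals_against)=4
  3: ids {4, 6, 7} → MAX(m.goals_against)=6

Edinburgh | 2 ; Edinburgh | 4 ; Fresno | 6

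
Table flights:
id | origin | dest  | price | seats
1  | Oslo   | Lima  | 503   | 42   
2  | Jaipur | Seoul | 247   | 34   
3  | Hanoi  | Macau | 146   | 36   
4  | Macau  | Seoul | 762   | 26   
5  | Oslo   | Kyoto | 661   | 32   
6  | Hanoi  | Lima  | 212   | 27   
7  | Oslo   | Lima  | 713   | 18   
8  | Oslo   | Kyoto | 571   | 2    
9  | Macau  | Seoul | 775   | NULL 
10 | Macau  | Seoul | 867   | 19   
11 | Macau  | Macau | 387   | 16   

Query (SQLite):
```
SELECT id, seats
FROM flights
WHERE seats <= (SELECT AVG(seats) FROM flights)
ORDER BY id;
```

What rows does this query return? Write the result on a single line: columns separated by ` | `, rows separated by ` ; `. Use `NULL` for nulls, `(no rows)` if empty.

7 | 18 ; 8 | 2 ; 10 | 19 ; 11 | 16

Scalar subquery: AVG(seats) over all flights rows = 25.2.
Keep rows where seats <= that value.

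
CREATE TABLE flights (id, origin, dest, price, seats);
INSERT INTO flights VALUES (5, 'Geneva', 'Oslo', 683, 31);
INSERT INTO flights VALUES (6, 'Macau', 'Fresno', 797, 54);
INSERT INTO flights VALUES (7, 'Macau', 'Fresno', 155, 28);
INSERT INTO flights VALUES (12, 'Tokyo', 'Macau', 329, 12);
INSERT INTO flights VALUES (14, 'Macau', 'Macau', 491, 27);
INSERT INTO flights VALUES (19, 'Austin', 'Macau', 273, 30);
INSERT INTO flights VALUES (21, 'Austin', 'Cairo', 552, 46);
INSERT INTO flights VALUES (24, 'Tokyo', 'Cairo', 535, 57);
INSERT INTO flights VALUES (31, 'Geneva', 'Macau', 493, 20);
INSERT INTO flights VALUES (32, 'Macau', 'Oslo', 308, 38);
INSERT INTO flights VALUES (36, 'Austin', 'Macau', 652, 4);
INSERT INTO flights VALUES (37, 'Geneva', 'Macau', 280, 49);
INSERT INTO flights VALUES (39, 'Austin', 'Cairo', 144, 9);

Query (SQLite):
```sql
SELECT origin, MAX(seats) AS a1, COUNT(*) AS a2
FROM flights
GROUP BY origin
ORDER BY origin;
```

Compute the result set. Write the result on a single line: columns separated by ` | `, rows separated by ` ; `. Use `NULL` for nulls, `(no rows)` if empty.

Austin | 46 | 4 ; Geneva | 49 | 3 ; Macau | 54 | 4 ; Tokyo | 57 | 2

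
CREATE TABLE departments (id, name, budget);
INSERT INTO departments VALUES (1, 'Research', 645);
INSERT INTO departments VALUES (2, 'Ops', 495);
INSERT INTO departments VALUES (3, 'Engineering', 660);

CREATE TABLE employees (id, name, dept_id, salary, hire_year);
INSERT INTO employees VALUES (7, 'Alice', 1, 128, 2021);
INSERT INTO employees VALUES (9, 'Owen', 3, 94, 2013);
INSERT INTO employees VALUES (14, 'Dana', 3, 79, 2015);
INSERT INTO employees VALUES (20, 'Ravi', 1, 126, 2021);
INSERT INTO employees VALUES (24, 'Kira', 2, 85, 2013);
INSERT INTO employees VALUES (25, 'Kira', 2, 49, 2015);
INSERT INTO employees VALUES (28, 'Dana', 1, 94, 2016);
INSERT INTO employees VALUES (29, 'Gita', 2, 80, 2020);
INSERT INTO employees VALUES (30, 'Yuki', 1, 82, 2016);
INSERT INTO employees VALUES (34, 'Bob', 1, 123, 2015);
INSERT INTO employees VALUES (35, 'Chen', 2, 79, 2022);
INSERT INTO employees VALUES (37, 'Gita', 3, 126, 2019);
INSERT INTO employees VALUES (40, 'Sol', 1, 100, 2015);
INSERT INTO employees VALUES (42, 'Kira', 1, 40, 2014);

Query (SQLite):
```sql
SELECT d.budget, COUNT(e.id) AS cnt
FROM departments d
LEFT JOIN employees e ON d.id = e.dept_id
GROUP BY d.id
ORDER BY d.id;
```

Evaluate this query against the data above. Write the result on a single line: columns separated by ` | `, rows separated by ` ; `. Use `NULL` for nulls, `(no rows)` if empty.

LEFT JOIN keeps every departments row; unmatched ones get NULL for employees columns.
Group by departments.id and compute COUNT(e.id). COUNT(col) of an all-NULL group is 0.
  1: ids {7, 20, 28, 30, 34, 40, 42} → COUNT(e.id)=7
  2: ids {24, 25, 29, 35} → COUNT(e.id)=4
  3: ids {9, 14, 37} → COUNT(e.id)=3

645 | 7 ; 495 | 4 ; 660 | 3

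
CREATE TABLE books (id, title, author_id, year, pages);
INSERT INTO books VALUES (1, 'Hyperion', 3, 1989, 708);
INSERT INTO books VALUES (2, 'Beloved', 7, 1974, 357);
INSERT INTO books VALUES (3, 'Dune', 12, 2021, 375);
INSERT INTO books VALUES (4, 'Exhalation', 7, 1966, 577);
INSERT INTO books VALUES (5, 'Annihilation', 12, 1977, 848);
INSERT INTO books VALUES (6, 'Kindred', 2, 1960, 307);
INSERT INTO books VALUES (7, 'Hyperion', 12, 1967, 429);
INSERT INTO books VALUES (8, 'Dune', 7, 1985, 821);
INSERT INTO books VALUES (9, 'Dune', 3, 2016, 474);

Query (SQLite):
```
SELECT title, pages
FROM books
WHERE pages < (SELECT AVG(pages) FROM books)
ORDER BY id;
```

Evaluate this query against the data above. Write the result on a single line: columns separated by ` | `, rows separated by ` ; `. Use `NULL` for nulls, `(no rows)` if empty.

Beloved | 357 ; Dune | 375 ; Kindred | 307 ; Hyperion | 429 ; Dune | 474

Scalar subquery: AVG(pages) over all books rows = 544.0.
Keep rows where pages < that value.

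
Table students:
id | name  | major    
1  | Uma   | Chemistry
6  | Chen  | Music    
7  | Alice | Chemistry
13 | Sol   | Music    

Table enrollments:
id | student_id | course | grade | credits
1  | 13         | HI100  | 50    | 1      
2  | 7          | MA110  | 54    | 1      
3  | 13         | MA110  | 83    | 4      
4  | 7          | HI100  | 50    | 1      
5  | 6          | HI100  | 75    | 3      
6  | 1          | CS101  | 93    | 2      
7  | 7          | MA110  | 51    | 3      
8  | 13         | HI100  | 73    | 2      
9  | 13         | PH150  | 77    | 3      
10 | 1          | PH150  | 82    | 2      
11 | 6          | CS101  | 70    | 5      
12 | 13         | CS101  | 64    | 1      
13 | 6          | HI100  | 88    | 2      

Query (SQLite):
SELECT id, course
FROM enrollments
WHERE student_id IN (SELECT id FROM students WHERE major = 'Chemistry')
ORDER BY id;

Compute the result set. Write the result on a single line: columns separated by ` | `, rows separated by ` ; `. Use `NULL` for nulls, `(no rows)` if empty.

2 | MA110 ; 4 | HI100 ; 6 | CS101 ; 7 | MA110 ; 10 | PH150

Inner query: students.id where major = 'Chemistry'.
Outer: keep enrollments rows whose student_id is in that set.
Inner query → {1, 7}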